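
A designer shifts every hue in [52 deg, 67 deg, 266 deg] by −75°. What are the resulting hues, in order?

52 − 75 = -23 → -23 + 360 = 337°
67 − 75 = -8 → -8 + 360 = 352°
266 − 75 = 191°

337°, 352°, 191°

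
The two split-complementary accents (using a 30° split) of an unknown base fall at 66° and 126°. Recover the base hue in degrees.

276°

The accents sit 30° either side of the complement, so the complement is their short-arc midpoint on the wheel.
Short-arc midpoint of 66° and 126°: 96°.
Base is 180° from the complement: 96 − 180 = -84 → -84 + 360 = 276°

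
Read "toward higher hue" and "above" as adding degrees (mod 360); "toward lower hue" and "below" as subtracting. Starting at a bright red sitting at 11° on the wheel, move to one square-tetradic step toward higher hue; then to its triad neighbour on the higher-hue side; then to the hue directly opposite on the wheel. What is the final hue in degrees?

41°

+90° (square ↑): 11 + 90 = 101°
+120° (triadic ↑): 101 + 120 = 221°
+180° (complement): 221 + 180 = 401 → 401 − 360 = 41°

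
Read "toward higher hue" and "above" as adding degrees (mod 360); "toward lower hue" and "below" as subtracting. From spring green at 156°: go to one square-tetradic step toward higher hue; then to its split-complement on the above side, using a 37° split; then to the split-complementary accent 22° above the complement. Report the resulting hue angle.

305°

156 + 90 = 246°   (square ↑)
246 + 217 = 463 → 463 − 360 = 103°   (split-comp 37° ↑)
103 + 202 = 305°   (split-comp 22° ↑)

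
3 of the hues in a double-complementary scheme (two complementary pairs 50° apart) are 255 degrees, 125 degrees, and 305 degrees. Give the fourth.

75°

A rectangular tetradic uses two complementary pairs 50° apart: offsets 0°, 50°, 180°, 230°.
Among {125°, 255°, 305°}, 305° and 125° are a 180° pair.
The remaining hue 255° needs its own complement: 255 + 180 = 435 → 435 − 360 = 75°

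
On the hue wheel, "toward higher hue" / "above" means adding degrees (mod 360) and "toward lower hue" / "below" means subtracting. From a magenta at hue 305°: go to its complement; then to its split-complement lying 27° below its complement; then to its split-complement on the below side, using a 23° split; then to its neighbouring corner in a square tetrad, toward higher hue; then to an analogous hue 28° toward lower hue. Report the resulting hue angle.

137°

+180° (complement): 305 + 180 = 485 → 485 − 360 = 125°
+153° (split-comp 27° ↓): 125 + 153 = 278°
+157° (split-comp 23° ↓): 278 + 157 = 435 → 435 − 360 = 75°
+90° (square ↑): 75 + 90 = 165°
−28° (analog 28° ↓): 165 − 28 = 137°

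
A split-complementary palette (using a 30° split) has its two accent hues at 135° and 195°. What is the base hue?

345°

The accents sit 30° either side of the complement, so the complement is their short-arc midpoint on the wheel.
Short-arc midpoint of 135° and 195°: 165°.
Base is 180° from the complement: 165 − 180 = -15 → -15 + 360 = 345°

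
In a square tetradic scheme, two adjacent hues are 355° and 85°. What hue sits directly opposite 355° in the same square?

175°

A square tetradic scheme places four hues 90° apart; opposite corners are 180° apart.
355 + 180 = 535 → 535 − 360 = 175°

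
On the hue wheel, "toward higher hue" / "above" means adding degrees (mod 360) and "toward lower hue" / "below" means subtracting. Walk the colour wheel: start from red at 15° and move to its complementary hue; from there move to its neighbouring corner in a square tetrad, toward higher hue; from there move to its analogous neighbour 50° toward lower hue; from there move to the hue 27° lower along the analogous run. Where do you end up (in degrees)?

208°

+180° (complement): 15 + 180 = 195°
+90° (square ↑): 195 + 90 = 285°
−50° (analog 50° ↓): 285 − 50 = 235°
−27° (analog 27° ↓): 235 − 27 = 208°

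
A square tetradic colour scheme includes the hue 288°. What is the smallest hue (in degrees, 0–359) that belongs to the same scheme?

18°

A square tetradic scheme places four hues every 90°.
The full set through 288° is {18°, 108°, 198°, 288°}.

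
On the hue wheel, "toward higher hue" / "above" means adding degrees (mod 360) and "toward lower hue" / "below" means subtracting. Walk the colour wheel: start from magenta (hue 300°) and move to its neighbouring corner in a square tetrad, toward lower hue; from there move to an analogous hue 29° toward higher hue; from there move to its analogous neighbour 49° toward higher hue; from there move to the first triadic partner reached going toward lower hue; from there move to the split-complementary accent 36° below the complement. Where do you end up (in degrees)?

300 − 90 = 210°   (square ↓)
210 + 29 = 239°   (analog 29° ↑)
239 + 49 = 288°   (analog 49° ↑)
288 − 120 = 168°   (triadic ↓)
168 + 144 = 312°   (split-comp 36° ↓)

312°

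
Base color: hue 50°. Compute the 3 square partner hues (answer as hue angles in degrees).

A square tetradic scheme places four hues every 90°.
50 + 90 = 140°
50 + 180 = 230°
50 + 270 = 320°

140°, 230°, and 320°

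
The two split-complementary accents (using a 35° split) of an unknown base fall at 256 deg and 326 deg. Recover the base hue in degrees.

111°

The accents sit 35° either side of the complement, so the complement is their short-arc midpoint on the wheel.
Short-arc midpoint of 256° and 326°: 291°.
Base is 180° from the complement: 291 − 180 = 111°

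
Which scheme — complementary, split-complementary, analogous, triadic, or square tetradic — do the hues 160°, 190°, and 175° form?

analogous

Sort the hues: 160°, 175°, 190°.
Successive gaps around the wheel: 15°, 15°, 330°.
A run of hues at equal small steps (15°) with one large closing gap is an analogous group.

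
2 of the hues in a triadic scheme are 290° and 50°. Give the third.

170°

A triad places three hues 120° apart.
The full set through 50° is {50°, 170°, 290°}.
Given {50°, 290°}, the missing hue is 170°.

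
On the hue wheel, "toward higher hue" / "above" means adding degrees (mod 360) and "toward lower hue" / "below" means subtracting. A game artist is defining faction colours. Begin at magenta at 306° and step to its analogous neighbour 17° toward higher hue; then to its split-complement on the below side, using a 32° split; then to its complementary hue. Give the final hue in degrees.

analog 17° ↑ +17°: 306 + 17 = 323°
split-comp 32° ↓ +148°: 323 + 148 = 471 → 471 − 360 = 111°
complement +180°: 111 + 180 = 291°

291°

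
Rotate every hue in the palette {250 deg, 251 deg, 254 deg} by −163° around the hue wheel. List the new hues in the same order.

87°, 88°, 91°

250 − 163 = 87°
251 − 163 = 88°
254 − 163 = 91°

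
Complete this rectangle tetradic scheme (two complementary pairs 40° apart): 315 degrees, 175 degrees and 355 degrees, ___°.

A rectangular tetradic uses two complementary pairs 40° apart: offsets 0°, 40°, 180°, 220°.
Among {175°, 315°, 355°}, 355° and 175° are a 180° pair.
The remaining hue 315° needs its own complement: 315 + 180 = 495 → 495 − 360 = 135°

135°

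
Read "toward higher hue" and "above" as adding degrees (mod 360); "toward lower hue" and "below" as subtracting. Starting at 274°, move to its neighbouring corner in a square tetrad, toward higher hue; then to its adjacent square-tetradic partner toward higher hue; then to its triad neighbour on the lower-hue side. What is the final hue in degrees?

334°

+90° (square ↑): 274 + 90 = 364 → 364 − 360 = 4°
+90° (square ↑): 4 + 90 = 94°
−120° (triadic ↓): 94 − 120 = -26 → -26 + 360 = 334°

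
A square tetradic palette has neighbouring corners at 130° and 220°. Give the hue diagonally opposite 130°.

310°

A square tetradic scheme places four hues 90° apart; opposite corners are 180° apart.
130 + 180 = 310°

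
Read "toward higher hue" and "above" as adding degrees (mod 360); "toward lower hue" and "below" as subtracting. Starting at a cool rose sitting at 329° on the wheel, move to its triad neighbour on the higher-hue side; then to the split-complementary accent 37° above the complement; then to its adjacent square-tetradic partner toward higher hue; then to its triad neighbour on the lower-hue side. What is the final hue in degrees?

276°

329 + 120 = 449 → 449 − 360 = 89°   (triadic ↑)
89 + 217 = 306°   (split-comp 37° ↑)
306 + 90 = 396 → 396 − 360 = 36°   (square ↑)
36 − 120 = -84 → -84 + 360 = 276°   (triadic ↓)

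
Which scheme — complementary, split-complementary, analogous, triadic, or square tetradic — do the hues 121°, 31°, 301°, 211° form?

square tetradic

Sort the hues: 31°, 121°, 211°, 301°.
Successive gaps around the wheel: 90°, 90°, 90°, 90°.
Four hues every 90° form a square tetradic scheme.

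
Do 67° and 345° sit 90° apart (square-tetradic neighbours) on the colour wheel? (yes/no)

no

Angular distance: |67 − 345| = 278; shorter arc = 360 − 278 = 82°.
90° apart (square-tetradic neighbours) requires 90°.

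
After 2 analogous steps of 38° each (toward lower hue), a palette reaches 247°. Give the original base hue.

2 steps of 38° (toward lower hue) give a net shift of −76°.
Start = end − shift: 247 + 76 = 323°

323°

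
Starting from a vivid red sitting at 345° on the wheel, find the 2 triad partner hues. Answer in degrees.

A triad places three hues 120° apart.
345 + 120 = 465 → 465 − 360 = 105°
345 + 240 = 585 → 585 − 360 = 225°

105° and 225°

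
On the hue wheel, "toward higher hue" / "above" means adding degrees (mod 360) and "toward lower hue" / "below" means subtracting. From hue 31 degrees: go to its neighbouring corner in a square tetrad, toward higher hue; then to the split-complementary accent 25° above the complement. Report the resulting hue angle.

+90° (square ↑): 31 + 90 = 121°
+205° (split-comp 25° ↑): 121 + 205 = 326°

326°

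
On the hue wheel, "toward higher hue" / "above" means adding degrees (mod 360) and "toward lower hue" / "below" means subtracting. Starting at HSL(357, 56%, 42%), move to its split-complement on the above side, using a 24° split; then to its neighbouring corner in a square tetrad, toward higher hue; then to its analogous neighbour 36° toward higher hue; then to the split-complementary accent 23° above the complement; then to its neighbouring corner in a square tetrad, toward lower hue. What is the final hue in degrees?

80°

357 + 204 = 561 → 561 − 360 = 201°   (split-comp 24° ↑)
201 + 90 = 291°   (square ↑)
291 + 36 = 327°   (analog 36° ↑)
327 + 203 = 530 → 530 − 360 = 170°   (split-comp 23° ↑)
170 − 90 = 80°   (square ↓)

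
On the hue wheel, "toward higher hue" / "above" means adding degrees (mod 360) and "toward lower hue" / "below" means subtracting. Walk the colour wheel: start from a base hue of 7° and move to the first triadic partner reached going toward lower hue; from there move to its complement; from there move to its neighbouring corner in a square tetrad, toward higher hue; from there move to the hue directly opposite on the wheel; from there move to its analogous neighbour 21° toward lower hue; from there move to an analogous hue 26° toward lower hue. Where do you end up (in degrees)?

−120° (triadic ↓): 7 − 120 = -113 → -113 + 360 = 247°
+180° (complement): 247 + 180 = 427 → 427 − 360 = 67°
+90° (square ↑): 67 + 90 = 157°
+180° (complement): 157 + 180 = 337°
−21° (analog 21° ↓): 337 − 21 = 316°
−26° (analog 26° ↓): 316 − 26 = 290°

290°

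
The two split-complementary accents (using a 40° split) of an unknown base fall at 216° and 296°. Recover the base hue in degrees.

76°

The accents sit 40° either side of the complement, so the complement is their short-arc midpoint on the wheel.
Short-arc midpoint of 216° and 296°: 256°.
Base is 180° from the complement: 256 − 180 = 76°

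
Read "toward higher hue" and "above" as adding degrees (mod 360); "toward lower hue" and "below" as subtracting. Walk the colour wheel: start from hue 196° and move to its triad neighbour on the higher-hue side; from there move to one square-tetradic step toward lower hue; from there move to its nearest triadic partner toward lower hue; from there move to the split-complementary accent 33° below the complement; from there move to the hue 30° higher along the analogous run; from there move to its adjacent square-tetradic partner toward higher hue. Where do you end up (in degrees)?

+120° (triadic ↑): 196 + 120 = 316°
−90° (square ↓): 316 − 90 = 226°
−120° (triadic ↓): 226 − 120 = 106°
+147° (split-comp 33° ↓): 106 + 147 = 253°
+30° (analog 30° ↑): 253 + 30 = 283°
+90° (square ↑): 283 + 90 = 373 → 373 − 360 = 13°

13°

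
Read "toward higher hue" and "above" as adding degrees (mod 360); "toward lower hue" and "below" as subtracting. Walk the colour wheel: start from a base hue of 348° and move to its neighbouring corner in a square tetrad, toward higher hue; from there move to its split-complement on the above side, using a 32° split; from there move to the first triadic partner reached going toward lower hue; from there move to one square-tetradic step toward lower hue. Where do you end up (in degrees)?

square ↑ +90°: 348 + 90 = 438 → 438 − 360 = 78°
split-comp 32° ↑ +212°: 78 + 212 = 290°
triadic ↓ −120°: 290 − 120 = 170°
square ↓ −90°: 170 − 90 = 80°

80°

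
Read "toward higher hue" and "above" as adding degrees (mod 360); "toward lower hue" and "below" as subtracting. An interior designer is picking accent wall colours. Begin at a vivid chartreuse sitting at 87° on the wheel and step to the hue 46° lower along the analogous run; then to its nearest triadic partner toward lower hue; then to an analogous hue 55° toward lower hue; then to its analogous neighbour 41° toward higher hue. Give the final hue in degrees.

267°

−46° (analog 46° ↓): 87 − 46 = 41°
−120° (triadic ↓): 41 − 120 = -79 → -79 + 360 = 281°
−55° (analog 55° ↓): 281 − 55 = 226°
+41° (analog 41° ↑): 226 + 41 = 267°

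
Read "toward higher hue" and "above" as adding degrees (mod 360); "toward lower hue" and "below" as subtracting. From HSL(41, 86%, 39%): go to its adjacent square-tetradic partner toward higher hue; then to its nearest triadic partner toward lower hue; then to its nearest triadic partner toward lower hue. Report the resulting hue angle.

251°

41 + 90 = 131°   (square ↑)
131 − 120 = 11°   (triadic ↓)
11 − 120 = -109 → -109 + 360 = 251°   (triadic ↓)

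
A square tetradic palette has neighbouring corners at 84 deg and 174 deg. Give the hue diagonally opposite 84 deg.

264°

A square tetradic scheme places four hues 90° apart; opposite corners are 180° apart.
84 + 180 = 264°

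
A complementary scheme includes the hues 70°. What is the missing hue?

The complement sits 180° across the wheel.
The full set through 70° is {70°, 250°}.
Given {70°}, the missing hue is 250°.

250°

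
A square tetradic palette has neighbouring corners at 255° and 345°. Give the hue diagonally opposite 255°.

A square tetradic scheme places four hues 90° apart; opposite corners are 180° apart.
255 + 180 = 435 → 435 − 360 = 75°

75°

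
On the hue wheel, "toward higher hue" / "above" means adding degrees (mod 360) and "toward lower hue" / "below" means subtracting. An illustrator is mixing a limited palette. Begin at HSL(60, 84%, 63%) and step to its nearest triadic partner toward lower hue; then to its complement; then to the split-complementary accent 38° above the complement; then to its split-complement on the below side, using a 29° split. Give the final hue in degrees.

129°

60 − 120 = -60 → -60 + 360 = 300°   (triadic ↓)
300 + 180 = 480 → 480 − 360 = 120°   (complement)
120 + 218 = 338°   (split-comp 38° ↑)
338 + 151 = 489 → 489 − 360 = 129°   (split-comp 29° ↓)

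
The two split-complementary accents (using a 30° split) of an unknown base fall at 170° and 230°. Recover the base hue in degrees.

20°

The accents sit 30° either side of the complement, so the complement is their short-arc midpoint on the wheel.
Short-arc midpoint of 170° and 230°: 200°.
Base is 180° from the complement: 200 − 180 = 20°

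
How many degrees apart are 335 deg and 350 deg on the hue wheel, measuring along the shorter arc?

15°

|335 − 350| = 15.
15 ≤ 180, so the shorter arc is 15°.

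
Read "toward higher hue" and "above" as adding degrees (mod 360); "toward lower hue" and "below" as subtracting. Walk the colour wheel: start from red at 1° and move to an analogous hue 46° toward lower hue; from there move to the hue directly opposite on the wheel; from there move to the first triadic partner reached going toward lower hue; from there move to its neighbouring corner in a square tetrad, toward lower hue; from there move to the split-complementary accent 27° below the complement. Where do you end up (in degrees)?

78°

1 − 46 = -45 → -45 + 360 = 315°   (analog 46° ↓)
315 + 180 = 495 → 495 − 360 = 135°   (complement)
135 − 120 = 15°   (triadic ↓)
15 − 90 = -75 → -75 + 360 = 285°   (square ↓)
285 + 153 = 438 → 438 − 360 = 78°   (split-comp 27° ↓)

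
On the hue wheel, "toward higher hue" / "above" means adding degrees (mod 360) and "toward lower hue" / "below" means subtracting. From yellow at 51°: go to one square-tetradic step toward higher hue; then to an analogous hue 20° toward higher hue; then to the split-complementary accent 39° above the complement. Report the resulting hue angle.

20°

square ↑ +90°: 51 + 90 = 141°
analog 20° ↑ +20°: 141 + 20 = 161°
split-comp 39° ↑ +219°: 161 + 219 = 380 → 380 − 360 = 20°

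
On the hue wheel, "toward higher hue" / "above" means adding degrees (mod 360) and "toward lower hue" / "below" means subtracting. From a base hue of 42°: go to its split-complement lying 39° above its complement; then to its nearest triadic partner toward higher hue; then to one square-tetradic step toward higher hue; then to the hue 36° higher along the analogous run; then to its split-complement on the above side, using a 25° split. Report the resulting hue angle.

352°

split-comp 39° ↑ +219°: 42 + 219 = 261°
triadic ↑ +120°: 261 + 120 = 381 → 381 − 360 = 21°
square ↑ +90°: 21 + 90 = 111°
analog 36° ↑ +36°: 111 + 36 = 147°
split-comp 25° ↑ +205°: 147 + 205 = 352°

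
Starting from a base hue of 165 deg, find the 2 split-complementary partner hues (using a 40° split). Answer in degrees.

Split-complementary hues sit 40° either side of the complement.
Complement of 165 deg: 165 + 180 = 345°
345 − 40 = 305°
345 + 40 = 385 → 385 − 360 = 25°

305° and 25°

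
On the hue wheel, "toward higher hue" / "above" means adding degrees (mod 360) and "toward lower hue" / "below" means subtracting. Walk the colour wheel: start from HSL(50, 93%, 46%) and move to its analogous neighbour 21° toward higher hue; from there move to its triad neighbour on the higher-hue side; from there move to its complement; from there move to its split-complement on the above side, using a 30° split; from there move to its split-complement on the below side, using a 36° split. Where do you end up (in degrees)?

5°

analog 21° ↑ +21°: 50 + 21 = 71°
triadic ↑ +120°: 71 + 120 = 191°
complement +180°: 191 + 180 = 371 → 371 − 360 = 11°
split-comp 30° ↑ +210°: 11 + 210 = 221°
split-comp 36° ↓ +144°: 221 + 144 = 365 → 365 − 360 = 5°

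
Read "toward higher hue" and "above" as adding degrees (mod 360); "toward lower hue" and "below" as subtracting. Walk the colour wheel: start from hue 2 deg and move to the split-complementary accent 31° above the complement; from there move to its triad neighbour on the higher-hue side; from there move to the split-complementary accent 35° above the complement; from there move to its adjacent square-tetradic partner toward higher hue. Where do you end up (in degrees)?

2 + 211 = 213°   (split-comp 31° ↑)
213 + 120 = 333°   (triadic ↑)
333 + 215 = 548 → 548 − 360 = 188°   (split-comp 35° ↑)
188 + 90 = 278°   (square ↑)

278°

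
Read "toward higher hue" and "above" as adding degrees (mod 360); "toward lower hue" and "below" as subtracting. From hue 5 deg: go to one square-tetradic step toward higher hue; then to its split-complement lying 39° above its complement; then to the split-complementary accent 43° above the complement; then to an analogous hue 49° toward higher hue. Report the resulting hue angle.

+90° (square ↑): 5 + 90 = 95°
+219° (split-comp 39° ↑): 95 + 219 = 314°
+223° (split-comp 43° ↑): 314 + 223 = 537 → 537 − 360 = 177°
+49° (analog 49° ↑): 177 + 49 = 226°

226°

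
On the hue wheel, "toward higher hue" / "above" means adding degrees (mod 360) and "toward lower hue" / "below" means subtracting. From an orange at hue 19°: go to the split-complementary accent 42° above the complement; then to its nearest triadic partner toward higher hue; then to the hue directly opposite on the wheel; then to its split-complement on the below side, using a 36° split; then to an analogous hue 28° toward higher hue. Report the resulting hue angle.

split-comp 42° ↑ +222°: 19 + 222 = 241°
triadic ↑ +120°: 241 + 120 = 361 → 361 − 360 = 1°
complement +180°: 1 + 180 = 181°
split-comp 36° ↓ +144°: 181 + 144 = 325°
analog 28° ↑ +28°: 325 + 28 = 353°

353°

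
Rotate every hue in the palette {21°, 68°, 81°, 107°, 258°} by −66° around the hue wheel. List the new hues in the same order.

21 − 66 = -45 → -45 + 360 = 315°
68 − 66 = 2°
81 − 66 = 15°
107 − 66 = 41°
258 − 66 = 192°

315°, 2°, 15°, 41°, 192°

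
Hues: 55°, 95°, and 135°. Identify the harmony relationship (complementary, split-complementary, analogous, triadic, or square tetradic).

Sort the hues: 55°, 95°, 135°.
Successive gaps around the wheel: 40°, 40°, 280°.
A run of hues at equal small steps (40°) with one large closing gap is an analogous group.

analogous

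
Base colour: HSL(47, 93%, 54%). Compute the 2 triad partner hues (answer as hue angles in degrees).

A triad places three hues 120° apart.
47 + 120 = 167°
47 + 240 = 287°

167° and 287°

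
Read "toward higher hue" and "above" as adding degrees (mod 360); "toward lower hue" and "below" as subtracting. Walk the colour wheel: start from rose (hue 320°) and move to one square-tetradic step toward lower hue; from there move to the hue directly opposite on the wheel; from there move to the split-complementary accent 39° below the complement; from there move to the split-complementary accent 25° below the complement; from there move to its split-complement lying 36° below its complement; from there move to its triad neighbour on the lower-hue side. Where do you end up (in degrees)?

320 − 90 = 230°   (square ↓)
230 + 180 = 410 → 410 − 360 = 50°   (complement)
50 + 141 = 191°   (split-comp 39° ↓)
191 + 155 = 346°   (split-comp 25° ↓)
346 + 144 = 490 → 490 − 360 = 130°   (split-comp 36° ↓)
130 − 120 = 10°   (triadic ↓)

10°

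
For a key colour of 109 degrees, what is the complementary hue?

289°

The complement sits 180° across the wheel.
109 + 180 = 289°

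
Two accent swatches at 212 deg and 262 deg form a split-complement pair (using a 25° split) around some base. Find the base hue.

The accents sit 25° either side of the complement, so the complement is their short-arc midpoint on the wheel.
Short-arc midpoint of 212° and 262°: 237°.
Base is 180° from the complement: 237 − 180 = 57°

57°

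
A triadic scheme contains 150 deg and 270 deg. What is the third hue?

A triad spaces three hues 120° apart.
The full set is {30°, 150°, 270°}.

30°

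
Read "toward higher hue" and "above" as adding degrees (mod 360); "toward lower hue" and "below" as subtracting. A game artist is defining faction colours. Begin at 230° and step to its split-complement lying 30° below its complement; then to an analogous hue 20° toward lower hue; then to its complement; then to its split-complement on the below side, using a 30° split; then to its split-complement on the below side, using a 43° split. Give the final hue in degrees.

230 + 150 = 380 → 380 − 360 = 20°   (split-comp 30° ↓)
20 − 20 = 0°   (analog 20° ↓)
0 + 180 = 180°   (complement)
180 + 150 = 330°   (split-comp 30° ↓)
330 + 137 = 467 → 467 − 360 = 107°   (split-comp 43° ↓)

107°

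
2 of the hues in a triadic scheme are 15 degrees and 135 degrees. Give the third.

255°

A triad places three hues 120° apart.
The full set through 15° is {15°, 135°, 255°}.
Given {15°, 135°}, the missing hue is 255°.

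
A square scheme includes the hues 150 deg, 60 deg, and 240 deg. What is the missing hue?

A square tetradic scheme places four hues every 90°.
The full set through 60° is {60°, 150°, 240°, 330°}.
Given {60°, 150°, 240°}, the missing hue is 330°.

330°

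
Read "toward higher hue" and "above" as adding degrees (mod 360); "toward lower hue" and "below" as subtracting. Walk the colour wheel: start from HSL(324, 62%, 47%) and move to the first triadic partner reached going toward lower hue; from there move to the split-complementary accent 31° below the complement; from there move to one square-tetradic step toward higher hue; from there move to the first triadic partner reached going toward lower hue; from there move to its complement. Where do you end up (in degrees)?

143°

−120° (triadic ↓): 324 − 120 = 204°
+149° (split-comp 31° ↓): 204 + 149 = 353°
+90° (square ↑): 353 + 90 = 443 → 443 − 360 = 83°
−120° (triadic ↓): 83 − 120 = -37 → -37 + 360 = 323°
+180° (complement): 323 + 180 = 503 → 503 − 360 = 143°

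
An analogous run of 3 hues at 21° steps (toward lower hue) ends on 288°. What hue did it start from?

2 steps of 21° (toward lower hue) give a net shift of −42°.
Start = end − shift: 288 + 42 = 330°

330°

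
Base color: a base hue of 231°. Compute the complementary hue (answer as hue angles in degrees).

231 + 180 = 411 → 411 − 360 = 51°

51°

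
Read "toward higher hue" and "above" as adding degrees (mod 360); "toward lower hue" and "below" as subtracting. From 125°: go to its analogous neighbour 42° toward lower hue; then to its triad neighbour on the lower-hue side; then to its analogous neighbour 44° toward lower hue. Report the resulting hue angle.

279°

analog 42° ↓ −42°: 125 − 42 = 83°
triadic ↓ −120°: 83 − 120 = -37 → -37 + 360 = 323°
analog 44° ↓ −44°: 323 − 44 = 279°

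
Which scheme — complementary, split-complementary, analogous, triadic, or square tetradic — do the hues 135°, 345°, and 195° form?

Sort the hues: 135°, 195°, 345°.
Successive gaps around the wheel: 60°, 150°, 150°.
Two 150° gaps and one 60° gap — a base hue opposite a pair of accents 30° either side of its complement — is the split-complementary pattern.

split-complementary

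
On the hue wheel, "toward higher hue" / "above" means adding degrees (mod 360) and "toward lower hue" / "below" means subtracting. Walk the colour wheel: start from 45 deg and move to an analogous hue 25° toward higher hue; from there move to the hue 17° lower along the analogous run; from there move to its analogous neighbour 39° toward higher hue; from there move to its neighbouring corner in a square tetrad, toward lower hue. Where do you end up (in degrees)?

+25° (analog 25° ↑): 45 + 25 = 70°
−17° (analog 17° ↓): 70 − 17 = 53°
+39° (analog 39° ↑): 53 + 39 = 92°
−90° (square ↓): 92 − 90 = 2°

2°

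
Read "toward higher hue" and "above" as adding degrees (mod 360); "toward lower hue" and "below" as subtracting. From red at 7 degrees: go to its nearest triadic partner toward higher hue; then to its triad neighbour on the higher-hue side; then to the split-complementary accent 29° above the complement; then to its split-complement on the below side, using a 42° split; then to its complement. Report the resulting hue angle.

triadic ↑ +120°: 7 + 120 = 127°
triadic ↑ +120°: 127 + 120 = 247°
split-comp 29° ↑ +209°: 247 + 209 = 456 → 456 − 360 = 96°
split-comp 42° ↓ +138°: 96 + 138 = 234°
complement +180°: 234 + 180 = 414 → 414 − 360 = 54°

54°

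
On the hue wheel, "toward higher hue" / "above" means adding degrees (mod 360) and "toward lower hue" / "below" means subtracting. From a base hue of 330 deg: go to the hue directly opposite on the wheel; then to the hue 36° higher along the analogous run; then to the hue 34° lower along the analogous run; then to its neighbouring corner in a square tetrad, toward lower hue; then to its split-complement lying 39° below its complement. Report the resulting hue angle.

203°

complement +180°: 330 + 180 = 510 → 510 − 360 = 150°
analog 36° ↑ +36°: 150 + 36 = 186°
analog 34° ↓ −34°: 186 − 34 = 152°
square ↓ −90°: 152 − 90 = 62°
split-comp 39° ↓ +141°: 62 + 141 = 203°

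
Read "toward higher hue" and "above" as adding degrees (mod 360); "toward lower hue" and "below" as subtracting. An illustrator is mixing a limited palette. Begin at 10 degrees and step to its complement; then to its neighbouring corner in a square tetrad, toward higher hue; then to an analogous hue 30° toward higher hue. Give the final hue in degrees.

310°

10 + 180 = 190°   (complement)
190 + 90 = 280°   (square ↑)
280 + 30 = 310°   (analog 30° ↑)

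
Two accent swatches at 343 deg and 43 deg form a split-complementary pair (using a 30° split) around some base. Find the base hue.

The accents sit 30° either side of the complement, so the complement is their short-arc midpoint on the wheel.
Short-arc midpoint of 343° and 43°: 13°.
Base is 180° from the complement: 13 − 180 = -167 → -167 + 360 = 193°

193°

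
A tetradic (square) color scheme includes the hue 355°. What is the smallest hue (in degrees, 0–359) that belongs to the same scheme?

85°

A square tetradic scheme places four hues every 90°.
The full set through 355° is {85°, 175°, 265°, 355°}.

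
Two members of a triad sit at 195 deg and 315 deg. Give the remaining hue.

75°

A triad spaces three hues 120° apart.
The full set is {75°, 195°, 315°}.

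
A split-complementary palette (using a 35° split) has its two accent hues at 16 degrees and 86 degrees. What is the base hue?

The accents sit 35° either side of the complement, so the complement is their short-arc midpoint on the wheel.
Short-arc midpoint of 16° and 86°: 51°.
Base is 180° from the complement: 51 − 180 = -129 → -129 + 360 = 231°

231°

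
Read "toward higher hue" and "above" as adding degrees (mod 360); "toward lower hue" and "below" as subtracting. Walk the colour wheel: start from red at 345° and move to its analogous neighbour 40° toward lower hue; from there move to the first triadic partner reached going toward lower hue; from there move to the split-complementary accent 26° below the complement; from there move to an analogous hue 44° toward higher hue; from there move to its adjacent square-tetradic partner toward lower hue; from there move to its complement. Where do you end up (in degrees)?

−40° (analog 40° ↓): 345 − 40 = 305°
−120° (triadic ↓): 305 − 120 = 185°
+154° (split-comp 26° ↓): 185 + 154 = 339°
+44° (analog 44° ↑): 339 + 44 = 383 → 383 − 360 = 23°
−90° (square ↓): 23 − 90 = -67 → -67 + 360 = 293°
+180° (complement): 293 + 180 = 473 → 473 − 360 = 113°

113°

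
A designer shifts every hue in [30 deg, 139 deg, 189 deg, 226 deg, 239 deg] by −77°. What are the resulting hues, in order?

313°, 62°, 112°, 149°, 162°

30 − 77 = -47 → -47 + 360 = 313°
139 − 77 = 62°
189 − 77 = 112°
226 − 77 = 149°
239 − 77 = 162°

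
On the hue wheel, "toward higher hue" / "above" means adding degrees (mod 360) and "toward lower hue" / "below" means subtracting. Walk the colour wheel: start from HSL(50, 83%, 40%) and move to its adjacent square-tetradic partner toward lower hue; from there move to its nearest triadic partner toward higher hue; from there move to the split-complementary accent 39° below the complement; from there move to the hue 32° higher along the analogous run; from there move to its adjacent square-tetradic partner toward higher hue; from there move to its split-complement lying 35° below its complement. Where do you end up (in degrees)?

128°

−90° (square ↓): 50 − 90 = -40 → -40 + 360 = 320°
+120° (triadic ↑): 320 + 120 = 440 → 440 − 360 = 80°
+141° (split-comp 39° ↓): 80 + 141 = 221°
+32° (analog 32° ↑): 221 + 32 = 253°
+90° (square ↑): 253 + 90 = 343°
+145° (split-comp 35° ↓): 343 + 145 = 488 → 488 − 360 = 128°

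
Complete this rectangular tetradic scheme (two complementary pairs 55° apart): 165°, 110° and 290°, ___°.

345°

A rectangular tetradic uses two complementary pairs 55° apart: offsets 0°, 55°, 180°, 235°.
Among {110°, 165°, 290°}, 110° and 290° are a 180° pair.
The remaining hue 165° needs its own complement: 165 + 180 = 345°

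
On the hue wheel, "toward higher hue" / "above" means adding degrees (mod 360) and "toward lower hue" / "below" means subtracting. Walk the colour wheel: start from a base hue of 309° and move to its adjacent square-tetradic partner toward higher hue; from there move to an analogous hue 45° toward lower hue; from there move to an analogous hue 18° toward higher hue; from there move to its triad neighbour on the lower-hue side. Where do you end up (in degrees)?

309 + 90 = 399 → 399 − 360 = 39°   (square ↑)
39 − 45 = -6 → -6 + 360 = 354°   (analog 45° ↓)
354 + 18 = 372 → 372 − 360 = 12°   (analog 18° ↑)
12 − 120 = -108 → -108 + 360 = 252°   (triadic ↓)

252°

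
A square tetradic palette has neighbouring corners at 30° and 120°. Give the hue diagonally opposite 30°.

A square tetradic scheme places four hues 90° apart; opposite corners are 180° apart.
30 + 180 = 210°

210°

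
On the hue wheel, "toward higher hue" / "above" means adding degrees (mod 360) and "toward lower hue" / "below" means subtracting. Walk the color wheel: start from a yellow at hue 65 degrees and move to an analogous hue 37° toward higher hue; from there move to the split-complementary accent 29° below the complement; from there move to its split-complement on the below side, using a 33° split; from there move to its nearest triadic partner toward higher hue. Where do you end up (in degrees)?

+37° (analog 37° ↑): 65 + 37 = 102°
+151° (split-comp 29° ↓): 102 + 151 = 253°
+147° (split-comp 33° ↓): 253 + 147 = 400 → 400 − 360 = 40°
+120° (triadic ↑): 40 + 120 = 160°

160°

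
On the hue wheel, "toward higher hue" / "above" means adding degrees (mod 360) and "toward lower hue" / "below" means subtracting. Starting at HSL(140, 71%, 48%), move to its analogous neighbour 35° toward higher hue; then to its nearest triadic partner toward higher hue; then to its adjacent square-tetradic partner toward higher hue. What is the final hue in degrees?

25°

+35° (analog 35° ↑): 140 + 35 = 175°
+120° (triadic ↑): 175 + 120 = 295°
+90° (square ↑): 295 + 90 = 385 → 385 − 360 = 25°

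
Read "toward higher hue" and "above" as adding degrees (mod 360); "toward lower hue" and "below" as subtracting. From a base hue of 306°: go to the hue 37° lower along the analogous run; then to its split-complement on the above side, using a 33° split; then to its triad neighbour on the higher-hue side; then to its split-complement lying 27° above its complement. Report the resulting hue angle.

89°

306 − 37 = 269°   (analog 37° ↓)
269 + 213 = 482 → 482 − 360 = 122°   (split-comp 33° ↑)
122 + 120 = 242°   (triadic ↑)
242 + 207 = 449 → 449 − 360 = 89°   (split-comp 27° ↑)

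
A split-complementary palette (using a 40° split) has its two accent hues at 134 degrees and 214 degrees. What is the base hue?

The accents sit 40° either side of the complement, so the complement is their short-arc midpoint on the wheel.
Short-arc midpoint of 134° and 214°: 174°.
Base is 180° from the complement: 174 − 180 = -6 → -6 + 360 = 354°

354°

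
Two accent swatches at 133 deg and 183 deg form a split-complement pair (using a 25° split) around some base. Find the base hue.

The accents sit 25° either side of the complement, so the complement is their short-arc midpoint on the wheel.
Short-arc midpoint of 133° and 183°: 158°.
Base is 180° from the complement: 158 − 180 = -22 → -22 + 360 = 338°

338°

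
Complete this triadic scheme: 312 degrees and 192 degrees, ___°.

72°

A triad places three hues 120° apart.
The full set through 192° is {72°, 192°, 312°}.
Given {192°, 312°}, the missing hue is 72°.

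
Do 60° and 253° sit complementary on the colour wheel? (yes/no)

Angular distance: |60 − 253| = 193; shorter arc = 360 − 193 = 167°.
Complementary requires 180°.

no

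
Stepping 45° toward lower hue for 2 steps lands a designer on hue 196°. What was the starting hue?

2 steps of 45° (toward lower hue) give a net shift of −90°.
Start = end − shift: 196 + 90 = 286°

286°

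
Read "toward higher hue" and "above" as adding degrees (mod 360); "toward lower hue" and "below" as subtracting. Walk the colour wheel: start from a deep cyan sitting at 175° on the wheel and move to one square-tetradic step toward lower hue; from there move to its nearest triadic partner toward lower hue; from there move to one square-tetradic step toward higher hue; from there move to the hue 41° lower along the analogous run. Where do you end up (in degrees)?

−90° (square ↓): 175 − 90 = 85°
−120° (triadic ↓): 85 − 120 = -35 → -35 + 360 = 325°
+90° (square ↑): 325 + 90 = 415 → 415 − 360 = 55°
−41° (analog 41° ↓): 55 − 41 = 14°

14°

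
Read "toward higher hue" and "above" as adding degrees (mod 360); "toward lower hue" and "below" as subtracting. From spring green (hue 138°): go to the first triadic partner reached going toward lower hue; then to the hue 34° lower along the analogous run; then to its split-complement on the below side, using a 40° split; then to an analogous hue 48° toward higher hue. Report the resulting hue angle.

172°

138 − 120 = 18°   (triadic ↓)
18 − 34 = -16 → -16 + 360 = 344°   (analog 34° ↓)
344 + 140 = 484 → 484 − 360 = 124°   (split-comp 40° ↓)
124 + 48 = 172°   (analog 48° ↑)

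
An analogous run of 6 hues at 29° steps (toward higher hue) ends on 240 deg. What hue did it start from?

5 steps of 29° (toward higher hue) give a net shift of +145°.
Start = end − shift: 240 − 145 = 95°

95°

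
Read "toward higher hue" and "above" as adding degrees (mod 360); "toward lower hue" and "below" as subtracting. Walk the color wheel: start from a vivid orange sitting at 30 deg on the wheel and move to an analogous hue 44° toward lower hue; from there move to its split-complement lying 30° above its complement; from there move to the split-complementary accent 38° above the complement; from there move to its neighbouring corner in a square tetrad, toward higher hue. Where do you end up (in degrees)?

30 − 44 = -14 → -14 + 360 = 346°   (analog 44° ↓)
346 + 210 = 556 → 556 − 360 = 196°   (split-comp 30° ↑)
196 + 218 = 414 → 414 − 360 = 54°   (split-comp 38° ↑)
54 + 90 = 144°   (square ↑)

144°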